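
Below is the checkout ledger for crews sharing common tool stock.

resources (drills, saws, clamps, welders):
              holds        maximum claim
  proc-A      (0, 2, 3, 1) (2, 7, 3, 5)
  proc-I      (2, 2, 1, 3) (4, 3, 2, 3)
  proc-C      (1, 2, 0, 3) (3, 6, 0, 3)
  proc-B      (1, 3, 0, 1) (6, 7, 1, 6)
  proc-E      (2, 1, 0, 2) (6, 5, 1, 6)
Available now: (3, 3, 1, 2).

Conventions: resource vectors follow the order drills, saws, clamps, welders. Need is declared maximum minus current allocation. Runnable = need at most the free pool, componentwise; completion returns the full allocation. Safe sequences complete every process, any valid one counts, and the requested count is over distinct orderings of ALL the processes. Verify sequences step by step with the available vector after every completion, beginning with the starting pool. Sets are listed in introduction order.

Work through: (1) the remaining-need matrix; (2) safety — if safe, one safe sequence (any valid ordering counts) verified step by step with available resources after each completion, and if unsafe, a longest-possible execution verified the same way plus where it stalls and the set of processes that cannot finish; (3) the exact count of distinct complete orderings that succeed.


(1) Remaining need (order drills, saws, clamps, welders):
  proc-A: (2, 5, 0, 4)
  proc-I: (2, 1, 1, 0)
  proc-C: (2, 4, 0, 0)
  proc-B: (5, 4, 1, 5)
  proc-E: (4, 4, 1, 4)
(2) SAFE — a valid safe sequence is proc-I, proc-A, proc-E, proc-B, proc-C.
Key observation: the order's first zero-slack moment is proc-I ((2, 1, 1, 0) needed, (3, 3, 1, 2) free — a requested resource with nothing to spare).
Walking it through:
  pool = (3, 3, 1, 2)
  proc-I: need (2, 1, 1, 0) fits (3, 3, 1, 2); releases (2, 2, 1, 3), pool now (5, 5, 2, 5)
  proc-A: need (2, 5, 0, 4) fits (5, 5, 2, 5); releases (0, 2, 3, 1), pool now (5, 7, 5, 6)
  proc-E: need (4, 4, 1, 4) fits (5, 7, 5, 6); releases (2, 1, 0, 2), pool now (7, 8, 5, 8)
  proc-B: need (5, 4, 1, 5) fits (7, 8, 5, 8); releases (1, 3, 0, 1), pool now (8, 11, 5, 9)
  proc-C: need (2, 4, 0, 0) fits (8, 11, 5, 9); releases (1, 2, 0, 3), pool now (9, 13, 5, 12)
(3) Precisely 24 of the possible complete orderings are safe sequences.


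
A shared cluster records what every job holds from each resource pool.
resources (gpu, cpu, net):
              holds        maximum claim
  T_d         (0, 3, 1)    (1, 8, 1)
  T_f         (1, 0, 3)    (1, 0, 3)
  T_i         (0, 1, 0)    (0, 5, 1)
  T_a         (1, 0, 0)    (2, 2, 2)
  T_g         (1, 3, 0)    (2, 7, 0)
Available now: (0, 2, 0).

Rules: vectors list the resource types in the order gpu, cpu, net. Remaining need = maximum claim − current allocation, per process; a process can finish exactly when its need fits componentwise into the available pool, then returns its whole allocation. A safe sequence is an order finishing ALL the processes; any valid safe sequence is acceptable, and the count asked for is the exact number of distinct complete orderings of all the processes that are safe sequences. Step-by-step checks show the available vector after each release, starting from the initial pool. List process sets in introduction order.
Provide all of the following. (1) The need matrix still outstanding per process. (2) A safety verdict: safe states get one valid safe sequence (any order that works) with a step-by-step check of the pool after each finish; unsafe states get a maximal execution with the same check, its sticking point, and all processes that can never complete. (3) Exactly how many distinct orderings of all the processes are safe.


(1) Remaining need (order gpu, cpu, net):
  T_d: (1, 5, 0)
  T_f: (0, 0, 0)
  T_i: (0, 4, 1)
  T_a: (1, 2, 2)
  T_g: (1, 4, 0)
(2) UNSAFE.
Key observation: no order helps: past T_f, T_a, the free pool tops out at (2, 2, 3), below what each blocked process needs in cpu.
The run T_f, T_a cannot be extended any further. Verifying each step:
  pool = (0, 2, 0)
  run T_f (needs (0, 0, 0), free (0, 2, 0)); after release of (1, 0, 3) the pool is (1, 2, 3)
  run T_a (needs (1, 2, 2), free (1, 2, 3)); after release of (1, 0, 0) the pool is (2, 2, 3)
  blocked: T_d wants (1, 5, 0), pool (2, 2, 3) — not enough cpu
  blocked: T_i wants (0, 4, 1), pool (2, 2, 3) — not enough cpu
  blocked: T_g wants (1, 4, 0), pool (2, 2, 3) — not enough cpu
Never able to finish: T_d, T_i and T_g.
(3) Exactly 0 of the possible complete orderings are safe sequences.


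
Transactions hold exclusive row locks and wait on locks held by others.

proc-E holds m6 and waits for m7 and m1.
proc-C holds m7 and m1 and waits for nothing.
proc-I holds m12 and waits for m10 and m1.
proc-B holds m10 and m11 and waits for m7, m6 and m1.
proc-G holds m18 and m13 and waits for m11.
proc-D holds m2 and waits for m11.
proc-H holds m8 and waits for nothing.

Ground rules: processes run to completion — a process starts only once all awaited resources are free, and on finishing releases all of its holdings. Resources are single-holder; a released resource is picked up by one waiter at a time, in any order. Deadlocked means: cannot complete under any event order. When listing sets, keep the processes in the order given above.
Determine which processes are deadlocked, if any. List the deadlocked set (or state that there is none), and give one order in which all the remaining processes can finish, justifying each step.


The deadlocked set is empty.
Key observation: although several processes wait, no cycle exists — each chain bottoms out at a free runner.
One completion order for the rest: proc-C, proc-E, proc-H, proc-B, proc-D, proc-I, proc-G.
Walking it through:
  proc-C: no waits; runs immediately, freeing m7 and m1
  run proc-E (all its waits — m7 and m1 — are resolved); releases m6
  proc-H: no waits; runs immediately, freeing m8
  run proc-B (all its waits — m7, m6 and m1 — are resolved); releases m10 and m11
  run proc-D (all its waits — m11 — are resolved); releases m2
  run proc-I (all its waits — m10 and m1 — are resolved); releases m12
  run proc-G (all its waits — m11 — are resolved); releases m18 and m13


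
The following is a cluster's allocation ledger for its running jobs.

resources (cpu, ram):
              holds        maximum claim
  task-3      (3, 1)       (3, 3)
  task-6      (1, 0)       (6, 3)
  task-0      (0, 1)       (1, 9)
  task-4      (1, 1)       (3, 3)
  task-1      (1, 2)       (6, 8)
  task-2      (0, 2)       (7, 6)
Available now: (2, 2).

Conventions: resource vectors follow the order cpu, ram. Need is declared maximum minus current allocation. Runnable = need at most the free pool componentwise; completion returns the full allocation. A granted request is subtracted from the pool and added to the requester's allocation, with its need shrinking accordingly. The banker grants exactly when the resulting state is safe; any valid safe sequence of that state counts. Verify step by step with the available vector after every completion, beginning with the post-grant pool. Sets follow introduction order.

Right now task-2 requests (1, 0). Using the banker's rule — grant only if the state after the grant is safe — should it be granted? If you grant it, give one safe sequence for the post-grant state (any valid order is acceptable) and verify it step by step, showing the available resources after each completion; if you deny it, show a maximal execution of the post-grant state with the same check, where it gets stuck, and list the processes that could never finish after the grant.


GRANT: granting preserves safety; a valid post-grant sequence is task-3, task-4, task-6, task-2, task-1, task-0.
Key observation: after the grant the pool drops to (1, 2), which still lets task-3 finish first and unwind the rest.
Step-by-step check of the post-grant state:
  pool = (1, 2)
  run task-3 (needs (0, 2), free (1, 2)); after release of (3, 1) the pool is (4, 3)
  run task-4 (needs (2, 2), free (4, 3)); after release of (1, 1) the pool is (5, 4)
  run task-6 (needs (5, 3), free (5, 4)); after release of (1, 0) the pool is (6, 4)
  run task-2 (needs (6, 4), free (6, 4)); after release of (1, 2) the pool is (7, 6)
  run task-1 (needs (5, 6), free (7, 6)); after release of (1, 2) the pool is (8, 8)
  run task-0 (needs (1, 8), free (8, 8)); after release of (0, 1) the pool is (8, 9)


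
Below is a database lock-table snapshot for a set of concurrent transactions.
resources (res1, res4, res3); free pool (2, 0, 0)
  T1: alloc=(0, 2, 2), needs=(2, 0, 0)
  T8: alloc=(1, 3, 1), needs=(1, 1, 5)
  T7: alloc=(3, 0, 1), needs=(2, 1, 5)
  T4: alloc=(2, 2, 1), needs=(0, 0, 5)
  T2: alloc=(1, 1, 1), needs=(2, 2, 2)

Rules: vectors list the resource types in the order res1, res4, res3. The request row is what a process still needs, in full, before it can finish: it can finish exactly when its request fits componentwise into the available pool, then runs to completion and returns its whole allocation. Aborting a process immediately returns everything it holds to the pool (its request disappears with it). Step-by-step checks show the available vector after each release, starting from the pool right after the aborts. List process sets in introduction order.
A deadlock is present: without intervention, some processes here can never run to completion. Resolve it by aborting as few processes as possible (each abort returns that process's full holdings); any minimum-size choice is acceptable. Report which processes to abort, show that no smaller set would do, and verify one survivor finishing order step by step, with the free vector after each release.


Abort T7 and T4.
Key observation: the returned (5, 2, 2) from T7 and T4 is what brings T8 — unrunnable before, under any order — into play at step 3.
Minimality, checking each single-abort alternative: T1 alone leaves T8 blocked (short on res3); T8 alone leaves T7 blocked (short on res3); T7 alone leaves T8 blocked (short on res3); T4 alone leaves T8 blocked (short on res3); T2 alone leaves T8 blocked (short on res3).
The survivors complete as T1, T2, T8. Step-by-step check (starting from the post-abort pool):
  pool = (7, 2, 2)
  T1 needs (2, 0, 0) <= (7, 2, 2) -> finishes; pool += (0, 2, 2) = (7, 4, 4)
  T2 needs (2, 2, 2) <= (7, 4, 4) -> finishes; pool += (1, 1, 1) = (8, 5, 5)
  T8 needs (1, 1, 5) <= (8, 5, 5) -> finishes; pool += (1, 3, 1) = (9, 8, 6)


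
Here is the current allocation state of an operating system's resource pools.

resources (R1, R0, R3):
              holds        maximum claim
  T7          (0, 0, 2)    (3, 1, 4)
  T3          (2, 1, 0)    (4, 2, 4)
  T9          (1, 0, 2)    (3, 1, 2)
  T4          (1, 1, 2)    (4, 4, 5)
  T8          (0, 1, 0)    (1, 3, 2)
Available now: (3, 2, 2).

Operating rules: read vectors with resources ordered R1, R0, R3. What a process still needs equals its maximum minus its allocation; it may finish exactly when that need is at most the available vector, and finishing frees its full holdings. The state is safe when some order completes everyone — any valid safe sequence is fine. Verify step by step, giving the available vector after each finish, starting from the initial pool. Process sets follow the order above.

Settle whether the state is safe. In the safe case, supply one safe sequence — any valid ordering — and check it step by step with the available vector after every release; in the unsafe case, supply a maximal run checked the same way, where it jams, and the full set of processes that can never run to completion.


SAFE. One safe sequence: T7, T3, T4, T9, T8.
Key observation: the first exact fit in this order is T7 — it needs (3, 1, 2) with (3, 2, 2) free, meeting a requested resource to the last unit.
Check, step by step:
  pool = (3, 2, 2)
  run T7 (needs (3, 1, 2), free (3, 2, 2)); after release of (0, 0, 2) the pool is (3, 2, 4)
  run T3 (needs (2, 1, 4), free (3, 2, 4)); after release of (2, 1, 0) the pool is (5, 3, 4)
  run T4 (needs (3, 3, 3), free (5, 3, 4)); after release of (1, 1, 2) the pool is (6, 4, 6)
  run T9 (needs (2, 1, 0), free (6, 4, 6)); after release of (1, 0, 2) the pool is (7, 4, 8)
  run T8 (needs (1, 2, 2), free (7, 4, 8)); after release of (0, 1, 0) the pool is (7, 5, 8)


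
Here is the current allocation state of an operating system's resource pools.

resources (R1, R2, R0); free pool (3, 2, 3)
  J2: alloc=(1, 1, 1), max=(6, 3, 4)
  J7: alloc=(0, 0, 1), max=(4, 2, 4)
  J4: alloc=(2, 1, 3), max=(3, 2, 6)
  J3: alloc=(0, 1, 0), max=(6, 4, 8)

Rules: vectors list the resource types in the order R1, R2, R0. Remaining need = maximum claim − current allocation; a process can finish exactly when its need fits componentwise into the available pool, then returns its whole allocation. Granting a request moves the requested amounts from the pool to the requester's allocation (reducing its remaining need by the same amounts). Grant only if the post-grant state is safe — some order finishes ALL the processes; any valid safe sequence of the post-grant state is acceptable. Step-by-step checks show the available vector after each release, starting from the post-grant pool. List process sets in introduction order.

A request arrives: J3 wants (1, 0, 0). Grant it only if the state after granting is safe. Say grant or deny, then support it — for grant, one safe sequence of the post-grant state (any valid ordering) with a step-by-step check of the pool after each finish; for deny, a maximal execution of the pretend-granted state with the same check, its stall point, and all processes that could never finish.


DENY: after the grant no complete ordering would exist.
Key observation: after J4, J7 complete, (4, 3, 7) is the best the pool ever gets, yet each leftover process wants more R1.
Pretend the grant happened; the run J4, J7 goes as far as possible. Step-by-step check:
  pool = (2, 2, 3)
  J4: need (1, 1, 3) fits (2, 2, 3); releases (2, 1, 3), pool now (4, 3, 6)
  J7: need (4, 2, 3) fits (4, 3, 6); releases (0, 0, 1), pool now (4, 3, 7)
  J2 cannot run: need (5, 2, 3) vs free (4, 3, 7) (insufficient R1)
  J3 cannot run: need (5, 3, 8) vs free (4, 3, 7) (insufficient R1 and R0)
Post-grant, the permanently blocked set is J2 and J3.


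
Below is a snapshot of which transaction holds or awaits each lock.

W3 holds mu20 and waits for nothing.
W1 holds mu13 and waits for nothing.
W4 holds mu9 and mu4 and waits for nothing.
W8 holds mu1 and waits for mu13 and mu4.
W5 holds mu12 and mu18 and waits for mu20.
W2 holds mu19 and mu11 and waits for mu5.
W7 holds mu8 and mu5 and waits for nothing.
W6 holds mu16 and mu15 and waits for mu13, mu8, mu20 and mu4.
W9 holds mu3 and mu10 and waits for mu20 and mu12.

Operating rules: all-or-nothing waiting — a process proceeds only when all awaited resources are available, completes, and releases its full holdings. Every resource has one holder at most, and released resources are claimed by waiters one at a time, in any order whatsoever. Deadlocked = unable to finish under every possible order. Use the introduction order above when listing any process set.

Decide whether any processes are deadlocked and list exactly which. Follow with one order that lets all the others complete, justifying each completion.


No process is deadlocked.
Key observation: the wait relation is loop-free; peeling off processes with no waits unwinds the whole state.
The rest can finish in the order W3, W4, W7, W5, W2, W1, W9, W8, W6.
Verifying each step:
  W3 waits on nothing -> runs at once and releases mu20
  W4 waits on nothing -> runs at once and releases mu9 and mu4
  W7 waits on nothing -> runs at once and releases mu8 and mu5
  W5 waits on mu20 — all released -> runs and releases mu12 and mu18
  W2 waits on mu5 — all released -> runs and releases mu19 and mu11
  W1 waits on nothing -> runs at once and releases mu13
  W9 waits on mu20 and mu12 — all released -> runs and releases mu3 and mu10
  W8 waits on mu13 and mu4 — all released -> runs and releases mu1
  W6 waits on mu13, mu8, mu20 and mu4 — all released -> runs and releases mu16 and mu15


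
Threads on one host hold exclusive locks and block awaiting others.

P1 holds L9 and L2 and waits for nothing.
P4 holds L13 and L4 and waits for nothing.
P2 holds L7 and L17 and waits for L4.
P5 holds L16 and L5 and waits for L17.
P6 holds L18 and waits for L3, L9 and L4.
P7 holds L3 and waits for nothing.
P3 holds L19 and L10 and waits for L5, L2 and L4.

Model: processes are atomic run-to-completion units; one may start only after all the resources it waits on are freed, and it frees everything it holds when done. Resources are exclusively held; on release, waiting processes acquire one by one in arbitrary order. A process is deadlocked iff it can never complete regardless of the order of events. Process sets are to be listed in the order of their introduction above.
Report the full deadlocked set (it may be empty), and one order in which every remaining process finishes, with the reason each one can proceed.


No process is deadlocked.
Key observation: all waits point, directly or indirectly, at processes that can finish, so nothing is permanently blocked.
A valid finishing order for the others: P1, P7, P4, P2, P6, P5, P3.
Verifying each step:
  P1: no waits; runs immediately, freeing L9 and L2
  P7: no waits; runs immediately, freeing L3
  P4: no waits; runs immediately, freeing L13 and L4
  run P2 (all its waits — L4 — are resolved); releases L7 and L17
  run P6 (all its waits — L3, L9 and L4 — are resolved); releases L18
  run P5 (all its waits — L17 — are resolved); releases L16 and L5
  run P3 (all its waits — L5, L2 and L4 — are resolved); releases L19 and L10


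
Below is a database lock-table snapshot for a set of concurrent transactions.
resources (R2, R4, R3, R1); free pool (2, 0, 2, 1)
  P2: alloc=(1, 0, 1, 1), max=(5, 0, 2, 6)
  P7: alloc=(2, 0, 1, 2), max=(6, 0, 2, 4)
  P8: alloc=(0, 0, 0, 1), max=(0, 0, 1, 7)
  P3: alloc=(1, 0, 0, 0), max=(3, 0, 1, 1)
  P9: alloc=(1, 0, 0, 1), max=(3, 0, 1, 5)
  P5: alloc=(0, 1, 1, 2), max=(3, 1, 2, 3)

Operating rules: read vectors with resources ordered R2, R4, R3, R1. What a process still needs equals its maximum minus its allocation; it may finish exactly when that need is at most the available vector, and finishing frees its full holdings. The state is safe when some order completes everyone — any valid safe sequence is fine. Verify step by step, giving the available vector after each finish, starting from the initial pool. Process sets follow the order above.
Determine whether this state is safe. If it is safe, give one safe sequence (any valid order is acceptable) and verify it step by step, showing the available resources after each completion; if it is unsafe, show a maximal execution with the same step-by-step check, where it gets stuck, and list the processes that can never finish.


UNSAFE.
Key observation: after P3, P5 the pool peaks at (3, 1, 3, 3), and each blocked process is short somewhere: P2 on R2, R1; P7 on R2; P8 on R1; P9 on R1.
The run P3, P5 cannot be extended any further. Step-by-step check:
  pool = (2, 0, 2, 1)
  run P3 (needs (2, 0, 1, 1), free (2, 0, 2, 1)); after release of (1, 0, 0, 0) the pool is (3, 0, 2, 1)
  run P5 (needs (3, 0, 1, 1), free (3, 0, 2, 1)); after release of (0, 1, 1, 2) the pool is (3, 1, 3, 3)
  P2 still needs (4, 0, 1, 5) but only (3, 1, 3, 3) is free — short on R2 and R1
  P7 still needs (4, 0, 1, 2) but only (3, 1, 3, 3) is free — short on R2
  P8 still needs (0, 0, 1, 6) but only (3, 1, 3, 3) is free — short on R1
  P9 still needs (2, 0, 1, 4) but only (3, 1, 3, 3) is free — short on R1
Permanently blocked: P2, P7, P8 and P9.


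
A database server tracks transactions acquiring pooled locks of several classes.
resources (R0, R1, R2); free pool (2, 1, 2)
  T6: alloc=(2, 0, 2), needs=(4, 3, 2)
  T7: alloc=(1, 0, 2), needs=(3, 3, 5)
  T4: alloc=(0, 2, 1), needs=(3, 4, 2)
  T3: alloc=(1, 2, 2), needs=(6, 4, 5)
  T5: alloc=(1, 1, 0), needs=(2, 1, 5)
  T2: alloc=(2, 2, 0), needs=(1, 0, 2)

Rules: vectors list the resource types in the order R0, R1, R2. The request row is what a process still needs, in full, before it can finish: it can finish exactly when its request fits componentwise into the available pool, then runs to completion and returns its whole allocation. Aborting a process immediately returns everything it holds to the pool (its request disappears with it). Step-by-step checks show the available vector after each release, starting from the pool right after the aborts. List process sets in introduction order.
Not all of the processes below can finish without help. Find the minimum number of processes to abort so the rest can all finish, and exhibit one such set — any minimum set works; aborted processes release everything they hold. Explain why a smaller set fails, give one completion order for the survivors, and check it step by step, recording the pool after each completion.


Abort T3.
Key observation: the returned (1, 2, 2) from T3 is what brings T4 — unrunnable before, under any order — into play at step 3.
Minimality: the empty abort set fails — the state is deadlocked as it stands.
Survivors finish in the order: T2, T6, T4, T5, T7. Step-by-step check (pool after the aborts first):
  pool = (3, 3, 4)
  run T2 (needs (1, 0, 2), free (3, 3, 4)); after release of (2, 2, 0) the pool is (5, 5, 4)
  run T6 (needs (4, 3, 2), free (5, 5, 4)); after release of (2, 0, 2) the pool is (7, 5, 6)
  run T4 (needs (3, 4, 2), free (7, 5, 6)); after release of (0, 2, 1) the pool is (7, 7, 7)
  run T5 (needs (2, 1, 5), free (7, 7, 7)); after release of (1, 1, 0) the pool is (8, 8, 7)
  run T7 (needs (3, 3, 5), free (8, 8, 7)); after release of (1, 0, 2) the pool is (9, 8, 9)


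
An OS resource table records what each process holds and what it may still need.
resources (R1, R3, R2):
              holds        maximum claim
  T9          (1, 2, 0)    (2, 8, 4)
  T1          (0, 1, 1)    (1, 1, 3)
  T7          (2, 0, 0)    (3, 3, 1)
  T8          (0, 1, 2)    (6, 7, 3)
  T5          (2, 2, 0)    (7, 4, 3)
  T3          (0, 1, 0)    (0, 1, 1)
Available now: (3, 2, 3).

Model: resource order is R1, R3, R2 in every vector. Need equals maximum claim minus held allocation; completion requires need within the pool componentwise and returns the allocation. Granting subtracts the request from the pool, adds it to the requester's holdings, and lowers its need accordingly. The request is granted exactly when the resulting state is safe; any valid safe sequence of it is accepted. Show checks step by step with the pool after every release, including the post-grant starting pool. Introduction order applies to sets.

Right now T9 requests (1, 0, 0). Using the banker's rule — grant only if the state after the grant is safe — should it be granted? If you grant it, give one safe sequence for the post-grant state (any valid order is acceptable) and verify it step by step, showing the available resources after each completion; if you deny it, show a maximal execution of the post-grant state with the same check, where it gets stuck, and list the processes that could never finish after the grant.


DENY — the pretend-granted state is unsafe.
Key observation: after T3, T1, T7 the pool peaks at (4, 4, 4), and each blocked process is short somewhere: T9 on R3; T8 on R1, R3; T5 on R1.
Pretend the grant happened; the run T3, T1, T7 goes as far as possible. Step-by-step check:
  pool = (2, 2, 3)
  run T3 (needs (0, 0, 1), free (2, 2, 3)); after release of (0, 1, 0) the pool is (2, 3, 3)
  run T1 (needs (1, 0, 2), free (2, 3, 3)); after release of (0, 1, 1) the pool is (2, 4, 4)
  run T7 (needs (1, 3, 1), free (2, 4, 4)); after release of (2, 0, 0) the pool is (4, 4, 4)
  T9 still needs (0, 6, 4) but only (4, 4, 4) is free — short on R3
  T8 still needs (6, 6, 1) but only (4, 4, 4) is free — short on R1 and R3
  T5 still needs (5, 2, 3) but only (4, 4, 4) is free — short on R1
Had the request been granted, T9, T8 and T5 could never finish.


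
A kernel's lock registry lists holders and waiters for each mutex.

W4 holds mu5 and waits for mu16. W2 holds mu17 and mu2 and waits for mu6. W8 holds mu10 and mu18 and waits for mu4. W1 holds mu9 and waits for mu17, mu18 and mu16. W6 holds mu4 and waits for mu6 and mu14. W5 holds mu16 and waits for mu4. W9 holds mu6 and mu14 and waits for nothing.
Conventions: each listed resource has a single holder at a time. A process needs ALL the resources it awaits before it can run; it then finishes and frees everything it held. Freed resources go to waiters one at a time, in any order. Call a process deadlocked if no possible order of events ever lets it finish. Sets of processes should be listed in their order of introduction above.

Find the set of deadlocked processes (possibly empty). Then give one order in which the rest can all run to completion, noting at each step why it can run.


No process is deadlocked.
Key observation: no waiting chain loops back on itself — every chain ends at a process that waits on nothing, so everyone eventually runs.
The rest can finish in the order W9, W6, W2, W5, W4, W8, W1.
Walking it through:
  run W9 (it waits on nothing); releases mu6 and mu14
  run W6 (all its waits — mu6 and mu14 — are resolved); releases mu4
  run W2 (all its waits — mu6 — are resolved); releases mu17 and mu2
  run W5 (all its waits — mu4 — are resolved); releases mu16
  run W4 (all its waits — mu16 — are resolved); releases mu5
  run W8 (all its waits — mu4 — are resolved); releases mu10 and mu18
  run W1 (all its waits — mu17, mu18 and mu16 — are resolved); releases mu9


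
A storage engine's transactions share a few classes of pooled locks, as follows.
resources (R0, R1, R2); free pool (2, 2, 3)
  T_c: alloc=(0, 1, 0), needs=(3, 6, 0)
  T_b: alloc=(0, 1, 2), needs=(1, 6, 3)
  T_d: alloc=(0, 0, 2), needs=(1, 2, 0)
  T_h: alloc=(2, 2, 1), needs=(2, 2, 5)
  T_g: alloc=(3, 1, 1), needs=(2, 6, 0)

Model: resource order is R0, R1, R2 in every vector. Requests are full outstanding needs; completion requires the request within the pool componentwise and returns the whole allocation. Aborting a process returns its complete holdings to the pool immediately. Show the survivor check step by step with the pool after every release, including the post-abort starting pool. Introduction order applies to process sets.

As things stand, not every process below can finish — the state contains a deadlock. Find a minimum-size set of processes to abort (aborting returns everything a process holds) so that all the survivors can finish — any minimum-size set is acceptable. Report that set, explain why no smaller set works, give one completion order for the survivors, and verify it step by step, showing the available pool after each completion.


Minimum abort set: T_b and T_g.
Key observation: T_c had no path to completion before; after the abort of T_b and T_g ((3, 2, 3) returned), step 2 is where it fits.
Minimality, checking each single-abort alternative: T_c alone leaves T_b blocked (short on R1); T_b alone leaves T_c blocked (short on R1); T_d alone leaves T_c blocked (short on R1); T_h alone leaves T_c blocked (short on R1); T_g alone leaves T_c blocked (short on R1).
One survivor order: T_h, T_c, T_d. Check, step by step (post-abort pool first):
  pool = (5, 4, 6)
  T_h needs (2, 2, 5) <= (5, 4, 6) -> finishes; pool += (2, 2, 1) = (7, 6, 7)
  T_c needs (3, 6, 0) <= (7, 6, 7) -> finishes; pool += (0, 1, 0) = (7, 7, 7)
  T_d needs (1, 2, 0) <= (7, 7, 7) -> finishes; pool += (0, 0, 2) = (7, 7, 9)


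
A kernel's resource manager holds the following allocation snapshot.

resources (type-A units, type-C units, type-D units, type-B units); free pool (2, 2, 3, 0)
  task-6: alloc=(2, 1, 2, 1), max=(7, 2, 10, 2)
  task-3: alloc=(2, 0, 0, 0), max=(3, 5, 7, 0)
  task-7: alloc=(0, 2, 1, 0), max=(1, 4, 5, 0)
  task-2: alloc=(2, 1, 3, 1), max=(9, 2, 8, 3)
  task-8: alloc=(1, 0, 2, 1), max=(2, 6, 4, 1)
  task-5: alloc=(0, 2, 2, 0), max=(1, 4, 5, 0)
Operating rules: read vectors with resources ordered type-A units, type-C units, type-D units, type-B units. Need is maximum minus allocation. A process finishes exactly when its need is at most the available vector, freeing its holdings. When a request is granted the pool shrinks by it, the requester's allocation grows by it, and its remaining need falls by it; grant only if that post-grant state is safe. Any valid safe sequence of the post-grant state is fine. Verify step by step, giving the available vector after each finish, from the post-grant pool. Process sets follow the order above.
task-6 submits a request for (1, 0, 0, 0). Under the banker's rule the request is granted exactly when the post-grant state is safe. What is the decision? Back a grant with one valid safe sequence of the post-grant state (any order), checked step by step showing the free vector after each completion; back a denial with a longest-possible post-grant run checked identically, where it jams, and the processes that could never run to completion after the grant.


GRANT. The post-grant state is safe; one safe sequence: task-5, task-7, task-8, task-3, task-6, task-2.
Key observation: the grant leaves (1, 2, 3, 0) free — enough for task-5, whose release restarts the cascade.
Step-by-step check of the post-grant state:
  pool = (1, 2, 3, 0)
  run task-5 (needs (1, 2, 3, 0), free (1, 2, 3, 0)); after release of (0, 2, 2, 0) the pool is (1, 4, 5, 0)
  run task-7 (needs (1, 2, 4, 0), free (1, 4, 5, 0)); after release of (0, 2, 1, 0) the pool is (1, 6, 6, 0)
  run task-8 (needs (1, 6, 2, 0), free (1, 6, 6, 0)); after release of (1, 0, 2, 1) the pool is (2, 6, 8, 1)
  run task-3 (needs (1, 5, 7, 0), free (2, 6, 8, 1)); after release of (2, 0, 0, 0) the pool is (4, 6, 8, 1)
  run task-6 (needs (4, 1, 8, 1), free (4, 6, 8, 1)); after release of (3, 1, 2, 1) the pool is (7, 7, 10, 2)
  run task-2 (needs (7, 1, 5, 2), free (7, 7, 10, 2)); after release of (2, 1, 3, 1) the pool is (9, 8, 13, 3)


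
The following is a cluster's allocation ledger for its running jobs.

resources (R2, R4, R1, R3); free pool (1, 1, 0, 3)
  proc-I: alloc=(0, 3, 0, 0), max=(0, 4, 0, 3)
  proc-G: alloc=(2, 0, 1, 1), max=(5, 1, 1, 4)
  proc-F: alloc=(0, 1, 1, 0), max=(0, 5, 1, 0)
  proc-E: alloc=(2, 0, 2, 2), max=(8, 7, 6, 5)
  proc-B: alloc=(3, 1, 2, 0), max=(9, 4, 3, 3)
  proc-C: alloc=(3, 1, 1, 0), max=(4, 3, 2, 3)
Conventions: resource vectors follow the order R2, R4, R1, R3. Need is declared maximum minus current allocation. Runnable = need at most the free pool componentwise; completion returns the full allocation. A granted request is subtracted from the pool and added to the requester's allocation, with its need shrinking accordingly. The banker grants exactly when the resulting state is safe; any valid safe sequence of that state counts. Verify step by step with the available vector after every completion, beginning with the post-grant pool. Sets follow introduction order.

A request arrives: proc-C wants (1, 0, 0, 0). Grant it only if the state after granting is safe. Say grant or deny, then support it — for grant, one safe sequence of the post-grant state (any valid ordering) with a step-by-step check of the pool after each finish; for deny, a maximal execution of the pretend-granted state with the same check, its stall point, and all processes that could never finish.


GRANT — the state after the grant stays safe, e.g. via proc-I, proc-F, proc-C, proc-G, proc-B, proc-E.
Key observation: the transfer keeps a workable pool ((0, 1, 0, 3)); proc-I starts the safe sequence.
Verifying the post-grant state step by step:
  pool = (0, 1, 0, 3)
  run proc-I (needs (0, 1, 0, 3), free (0, 1, 0, 3)); after release of (0, 3, 0, 0) the pool is (0, 4, 0, 3)
  run proc-F (needs (0, 4, 0, 0), free (0, 4, 0, 3)); after release of (0, 1, 1, 0) the pool is (0, 5, 1, 3)
  run proc-C (needs (0, 2, 1, 3), free (0, 5, 1, 3)); after release of (4, 1, 1, 0) the pool is (4, 6, 2, 3)
  run proc-G (needs (3, 1, 0, 3), free (4, 6, 2, 3)); after release of (2, 0, 1, 1) the pool is (6, 6, 3, 4)
  run proc-B (needs (6, 3, 1, 3), free (6, 6, 3, 4)); after release of (3, 1, 2, 0) the pool is (9, 7, 5, 4)
  run proc-E (needs (6, 7, 4, 3), free (9, 7, 5, 4)); after release of (2, 0, 2, 2) the pool is (11, 7, 7, 6)


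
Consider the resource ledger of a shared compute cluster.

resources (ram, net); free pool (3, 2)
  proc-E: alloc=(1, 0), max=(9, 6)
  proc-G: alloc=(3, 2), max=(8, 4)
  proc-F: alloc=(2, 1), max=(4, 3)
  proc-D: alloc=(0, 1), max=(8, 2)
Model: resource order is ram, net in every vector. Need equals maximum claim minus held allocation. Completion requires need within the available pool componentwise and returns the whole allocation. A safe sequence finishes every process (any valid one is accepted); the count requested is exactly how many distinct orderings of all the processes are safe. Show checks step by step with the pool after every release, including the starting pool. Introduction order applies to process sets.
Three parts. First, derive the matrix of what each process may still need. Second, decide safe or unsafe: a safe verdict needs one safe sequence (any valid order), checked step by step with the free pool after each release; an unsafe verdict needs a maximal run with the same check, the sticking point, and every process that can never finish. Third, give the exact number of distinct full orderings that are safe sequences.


(1) Remaining need (order ram, net):
  proc-E: (8, 6)
  proc-G: (5, 2)
  proc-F: (2, 2)
  proc-D: (8, 1)
(2) The state is SAFE; one workable sequence: proc-F, proc-G, proc-D, proc-E.
Key observation: at proc-F the run first touches a limit — (2, 2) against (3, 2), exact on a resource it actually requests.
Check, step by step:
  pool = (3, 2)
  proc-F: need (2, 2) fits (3, 2); releases (2, 1), pool now (5, 3)
  proc-G: need (5, 2) fits (5, 3); releases (3, 2), pool now (8, 5)
  proc-D: need (8, 1) fits (8, 5); releases (0, 1), pool now (8, 6)
  proc-E: need (8, 6) fits (8, 6); releases (1, 0), pool now (9, 6)
(3) Exactly 1 of the possible complete orderings is a safe sequence.


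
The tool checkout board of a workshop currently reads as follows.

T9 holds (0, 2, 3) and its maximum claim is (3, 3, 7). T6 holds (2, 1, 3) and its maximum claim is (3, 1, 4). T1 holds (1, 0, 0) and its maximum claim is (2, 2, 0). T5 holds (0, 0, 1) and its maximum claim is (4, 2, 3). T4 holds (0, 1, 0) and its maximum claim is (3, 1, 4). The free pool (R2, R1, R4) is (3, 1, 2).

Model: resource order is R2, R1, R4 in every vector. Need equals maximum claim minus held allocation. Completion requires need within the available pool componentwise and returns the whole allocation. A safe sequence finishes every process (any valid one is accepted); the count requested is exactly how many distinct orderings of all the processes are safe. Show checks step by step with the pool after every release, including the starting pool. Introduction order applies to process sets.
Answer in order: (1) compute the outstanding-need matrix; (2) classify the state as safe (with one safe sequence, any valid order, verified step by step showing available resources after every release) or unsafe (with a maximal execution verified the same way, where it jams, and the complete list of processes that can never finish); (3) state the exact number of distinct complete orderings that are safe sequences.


(1) Remaining need (order R2, R1, R4):
  T9: (3, 1, 4)
  T6: (1, 0, 1)
  T1: (1, 2, 0)
  T5: (4, 2, 2)
  T4: (3, 0, 4)
(2) SAFE, for example via the order T6, T5, T9, T4, T1.
Key observation: the order's first zero-slack moment is T5 ((4, 2, 2) needed, (5, 2, 5) free — a requested resource with nothing to spare).
Check, step by step:
  pool = (3, 1, 2)
  run T6 (needs (1, 0, 1), free (3, 1, 2)); after release of (2, 1, 3) the pool is (5, 2, 5)
  run T5 (needs (4, 2, 2), free (5, 2, 5)); after release of (0, 0, 1) the pool is (5, 2, 6)
  run T9 (needs (3, 1, 4), free (5, 2, 6)); after release of (0, 2, 3) the pool is (5, 4, 9)
  run T4 (needs (3, 0, 4), free (5, 4, 9)); after release of (0, 1, 0) the pool is (5, 5, 9)
  run T1 (needs (1, 2, 0), free (5, 5, 9)); after release of (1, 0, 0) the pool is (6, 5, 9)
(3) The exact count: 24 of the possible complete orderings are safe sequences.


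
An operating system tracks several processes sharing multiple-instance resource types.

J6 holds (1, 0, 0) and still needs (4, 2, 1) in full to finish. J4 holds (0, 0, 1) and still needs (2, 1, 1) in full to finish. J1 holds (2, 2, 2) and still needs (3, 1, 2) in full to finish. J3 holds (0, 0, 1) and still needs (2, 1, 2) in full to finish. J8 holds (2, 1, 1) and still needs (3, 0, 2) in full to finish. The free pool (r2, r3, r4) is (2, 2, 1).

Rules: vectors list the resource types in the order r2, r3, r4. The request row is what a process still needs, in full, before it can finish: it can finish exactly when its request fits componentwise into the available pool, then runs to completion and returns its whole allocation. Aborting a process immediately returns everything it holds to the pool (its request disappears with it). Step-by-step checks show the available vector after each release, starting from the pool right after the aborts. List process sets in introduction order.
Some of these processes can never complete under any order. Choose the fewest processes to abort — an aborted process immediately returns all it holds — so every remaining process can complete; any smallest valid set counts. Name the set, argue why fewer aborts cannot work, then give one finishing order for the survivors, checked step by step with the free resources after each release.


Minimum abort set: J6.
Key observation: J1 was stuck for good until J6 gave back (1, 0, 0); in the order shown it finishes at step 3.
No smaller set exists: with zero aborts the deadlock remains.
One survivor order: J4, J3, J1, J8. Verifying each step (post-abort pool first):
  pool = (3, 2, 1)
  J4: need (2, 1, 1) fits (3, 2, 1); releases (0, 0, 1), pool now (3, 2, 2)
  J3: need (2, 1, 2) fits (3, 2, 2); releases (0, 0, 1), pool now (3, 2, 3)
  J1: need (3, 1, 2) fits (3, 2, 3); releases (2, 2, 2), pool now (5, 4, 5)
  J8: need (3, 0, 2) fits (5, 4, 5); releases (2, 1, 1), pool now (7, 5, 6)


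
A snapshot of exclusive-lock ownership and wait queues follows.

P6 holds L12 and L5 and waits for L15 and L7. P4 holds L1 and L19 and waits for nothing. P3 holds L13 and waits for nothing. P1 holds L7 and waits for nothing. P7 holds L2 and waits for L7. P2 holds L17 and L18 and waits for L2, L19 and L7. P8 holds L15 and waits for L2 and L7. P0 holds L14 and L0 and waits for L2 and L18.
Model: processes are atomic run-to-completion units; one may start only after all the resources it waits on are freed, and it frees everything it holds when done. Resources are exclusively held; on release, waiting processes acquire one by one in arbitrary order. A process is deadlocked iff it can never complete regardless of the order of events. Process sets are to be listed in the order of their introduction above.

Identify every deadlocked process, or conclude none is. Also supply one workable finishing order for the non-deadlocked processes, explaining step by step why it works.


No process is deadlocked.
Key observation: all waits point, directly or indirectly, at processes that can finish, so nothing is permanently blocked.
A valid finishing order for the others: P1, P3, P4, P7, P8, P6, P2, P0.
Step-by-step check:
  P1 waits on nothing -> runs at once and releases L7
  P3 waits on nothing -> runs at once and releases L13
  P4 waits on nothing -> runs at once and releases L1 and L19
  run P7 (all its waits — L7 — are resolved); releases L2
  run P8 (all its waits — L2 and L7 — are resolved); releases L15
  run P6 (all its waits — L15 and L7 — are resolved); releases L12 and L5
  run P2 (all its waits — L2, L19 and L7 — are resolved); releases L17 and L18
  run P0 (all its waits — L2 and L18 — are resolved); releases L14 and L0


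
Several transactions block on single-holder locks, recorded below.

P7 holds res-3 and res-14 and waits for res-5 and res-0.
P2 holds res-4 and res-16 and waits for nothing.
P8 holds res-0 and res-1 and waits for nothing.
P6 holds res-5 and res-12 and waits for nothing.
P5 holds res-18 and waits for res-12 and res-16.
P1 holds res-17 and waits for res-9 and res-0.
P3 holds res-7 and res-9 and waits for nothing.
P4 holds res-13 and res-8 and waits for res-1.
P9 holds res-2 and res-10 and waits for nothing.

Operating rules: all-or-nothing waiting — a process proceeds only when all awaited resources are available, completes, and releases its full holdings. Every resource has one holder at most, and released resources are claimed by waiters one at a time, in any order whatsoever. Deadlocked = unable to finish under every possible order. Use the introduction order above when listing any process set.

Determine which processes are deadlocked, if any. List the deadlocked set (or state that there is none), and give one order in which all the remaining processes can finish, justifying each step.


Nothing here is deadlocked.
Key observation: the wait relation is loop-free; peeling off processes with no waits unwinds the whole state.
A valid finishing order for the others: P2, P6, P8, P9, P3, P7, P5, P1, P4.
Check, step by step:
  P2: no waits; runs immediately, freeing res-4 and res-16
  P6: no waits; runs immediately, freeing res-5 and res-12
  P8: no waits; runs immediately, freeing res-0 and res-1
  P9: no waits; runs immediately, freeing res-2 and res-10
  P3: no waits; runs immediately, freeing res-7 and res-9
  P7: everything it awaited (res-5 and res-0) is free; runs, freeing res-3 and res-14
  P5: everything it awaited (res-12 and res-16) is free; runs, freeing res-18
  P1: everything it awaited (res-9 and res-0) is free; runs, freeing res-17
  P4: everything it awaited (res-1) is free; runs, freeing res-13 and res-8
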